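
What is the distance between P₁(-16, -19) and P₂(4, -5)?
Using the distance formula: d = sqrt((x₂-x₁)² + (y₂-y₁)²)
dx = 4 - (-16) = 20
dy = (-5) - (-19) = 14
d = sqrt(20² + 14²) = sqrt(400 + 196) = sqrt(596) = 24.41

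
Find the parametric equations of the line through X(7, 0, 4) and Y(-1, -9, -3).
Direction vector d = Y - X = (-8, -9, -7)
x = 7 - 8t, y = 0 - 9t, z = 4 - 7t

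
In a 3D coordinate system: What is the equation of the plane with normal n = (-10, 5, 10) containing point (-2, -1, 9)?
d = n·P = (-10)(-2) + (5)(-1) + (10)(9) = 105
Plane: -10x + 5y + 10z = 105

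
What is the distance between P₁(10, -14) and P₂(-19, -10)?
Using the distance formula: d = sqrt((x₂-x₁)² + (y₂-y₁)²)
dx = (-19) - 10 = -29
dy = (-10) - (-14) = 4
d = sqrt((-29)² + 4²) = sqrt(841 + 16) = sqrt(857) = 29.27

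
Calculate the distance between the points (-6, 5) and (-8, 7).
Using the distance formula: d = sqrt((x₂-x₁)² + (y₂-y₁)²)
dx = (-8) - (-6) = -2
dy = 7 - 5 = 2
d = sqrt((-2)² + 2²) = sqrt(4 + 4) = sqrt(8) = 2.83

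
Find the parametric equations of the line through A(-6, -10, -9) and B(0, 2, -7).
Direction vector d = B - A = (6, 12, 2)
x = -6 + 6t, y = -10 + 12t, z = -9 + 2t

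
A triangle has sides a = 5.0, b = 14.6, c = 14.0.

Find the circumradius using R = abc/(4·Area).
s = (a+b+c)/2 = 16.8
Area = √(s(s-a)(s-b)(s-c)) = √(16.8·11.8·2.2·2.8) = 34.9451
R = abc/(4·Area) = (5.0·14.6·14.0)/(4·34.9451) = 1022/139.7804 = 7.311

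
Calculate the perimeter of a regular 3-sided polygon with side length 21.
Perimeter = number of sides * side length
Perimeter = 3 * 21
Perimeter = 63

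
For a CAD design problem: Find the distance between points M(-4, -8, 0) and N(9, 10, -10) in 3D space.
d = √[(13)² + (18)² + (-10)²] = √593 = 24.35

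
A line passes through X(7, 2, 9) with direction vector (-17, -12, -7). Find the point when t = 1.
P(1) = (7 + (-17)(1), 2 + (-12)(1), 9 + (-7)(1)) = (-10, -10, 2)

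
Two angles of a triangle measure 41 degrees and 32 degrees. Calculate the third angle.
Sum of angles in a triangle = 180 degrees
Third angle = 180 - 41 - 32
Third angle = 107 degrees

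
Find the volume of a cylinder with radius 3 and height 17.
Volume = pi * r² * h
Volume = pi * 3² * 17
Volume = pi * 9 * 17
Volume = pi * 153
Volume = 480.66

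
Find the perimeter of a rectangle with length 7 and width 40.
Perimeter = 2 * (length + width)
Perimeter = 2 * (7 + 40)
Perimeter = 2 * 47
Perimeter = 94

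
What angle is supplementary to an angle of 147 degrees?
Supplementary angles sum to 180 degrees.
Other angle = 180 - 147
Other angle = 33 degrees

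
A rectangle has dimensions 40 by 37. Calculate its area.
Area = length * width
Area = 40 * 37
Area = 1480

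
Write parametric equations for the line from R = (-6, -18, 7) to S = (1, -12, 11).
Direction vector d = S - R = (7, 6, 4)
x = -6 + 7t, y = -18 + 6t, z = 7 + 4t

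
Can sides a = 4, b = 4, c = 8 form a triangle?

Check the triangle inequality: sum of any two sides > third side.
No: 4 + 4 = 8 is not > 8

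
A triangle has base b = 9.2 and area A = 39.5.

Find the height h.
A = ½bh  →  h = 2A/b
h = 2·39.5/9.2 = 8.587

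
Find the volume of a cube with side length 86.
Volume = s³
Volume = 86³
Volume = 636056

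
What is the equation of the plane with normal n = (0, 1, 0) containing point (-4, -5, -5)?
d = n·P = (0)(-4) + (1)(-5) + (0)(-5) = -5
Plane: y = -5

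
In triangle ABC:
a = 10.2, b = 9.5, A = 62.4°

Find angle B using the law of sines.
sin(B)/b = sin(A)/a
sin(B) = b·sin(A)/a = 9.5·sin(62.4°)/10.2 = 0.825386
B = arcsin(0.825386) = 55.63°  (b ≤ a, so B ≤ A and the acute solution is unique)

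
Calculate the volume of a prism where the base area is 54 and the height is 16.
Volume = base area * height
Volume = 54 * 16
Volume = 864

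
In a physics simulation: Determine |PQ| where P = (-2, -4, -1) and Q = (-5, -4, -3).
d = √[(-3)² + (0)² + (-2)²] = √13 = 3.606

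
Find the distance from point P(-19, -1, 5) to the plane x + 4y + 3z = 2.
d = |1(-19) + 4(-1) + 3(5) - (2)| / √(1² + 4² + 3²) = 10/√26 = 1.961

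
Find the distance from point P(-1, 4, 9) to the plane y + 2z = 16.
d = |0(-1) + 1(4) + 2(9) - (16)| / √(0² + 1² + 2²) = 6/√5 = 2.683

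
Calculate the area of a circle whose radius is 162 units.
Area = pi * r²
Area = pi * 162²
Area = pi * 26244
Area = 82447.96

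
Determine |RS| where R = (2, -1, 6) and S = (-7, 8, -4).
d = √[(-9)² + (9)² + (-10)²] = √262 = 16.19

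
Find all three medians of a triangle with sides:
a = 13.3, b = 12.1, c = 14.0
Using m_x = ½√(2y² + 2z² - x²):
m_a = ½√(2·12.1² + 2·14.0² - 13.3²) = ½√507.93 = 11.27
m_b = ½√(2·13.3² + 2·14.0² - 12.1²) = ½√599.37 = 12.24
m_c = ½√(2·13.3² + 2·12.1² - 14.0²) = ½√450.6 = 10.61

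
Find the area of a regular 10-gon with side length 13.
For a regular 10-gon with side length s = 13:
Apothem a = s / (2*tan(pi/10)) = 13 / (2*tan(pi/10)) ≈ 20.0049
Perimeter P = 10 * 13 = 130
Area = (1/2) * P * a = (1/2) * 130 * 20.0049 = 1300.32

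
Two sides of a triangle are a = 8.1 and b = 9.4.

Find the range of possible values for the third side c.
By the triangle inequality: |a - b| < c < a + b
|8.1 - 9.4| < c < 8.1 + 9.4
1.3 < c < 17.5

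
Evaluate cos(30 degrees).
cos(30 degrees) = sqrt(3)/2
Decimal approximation: 0.866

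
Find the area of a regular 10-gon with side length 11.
For a regular 10-gon with side length s = 11:
Apothem a = s / (2*tan(pi/10)) = 11 / (2*tan(pi/10)) ≈ 16.9273
Perimeter P = 10 * 11 = 110
Area = (1/2) * P * a = (1/2) * 110 * 16.9273 = 931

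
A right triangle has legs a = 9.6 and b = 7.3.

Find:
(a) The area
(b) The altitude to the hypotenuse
(a) Area = ½ab = ½·9.6·7.3 = 35.04
(b) Hypotenuse c = √(9.6² + 7.3²) = √145.45 = 12.0603
    Area = ½·c·h_c  →  h_c = 2·Area/c = 2·35.04/12.0603 = 5.811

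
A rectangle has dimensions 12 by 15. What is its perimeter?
Perimeter = 2 * (length + width)
Perimeter = 2 * (12 + 15)
Perimeter = 2 * 27
Perimeter = 54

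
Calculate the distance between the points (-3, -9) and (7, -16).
Using the distance formula: d = sqrt((x₂-x₁)² + (y₂-y₁)²)
dx = 7 - (-3) = 10
dy = (-16) - (-9) = -7
d = sqrt(10² + (-7)²) = sqrt(100 + 49) = sqrt(149) = 12.21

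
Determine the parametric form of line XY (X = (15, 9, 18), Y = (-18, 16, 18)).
Direction vector d = Y - X = (-33, 7, 0)
x = 15 - 33t, y = 9 + 7t, z = 18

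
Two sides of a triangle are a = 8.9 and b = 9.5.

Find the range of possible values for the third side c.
By the triangle inequality: |a - b| < c < a + b
|8.9 - 9.5| < c < 8.9 + 9.5
0.6 < c < 18.4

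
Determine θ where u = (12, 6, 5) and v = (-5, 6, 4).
u·v = -4, |u|² = 205, |v|² = 77
cos θ = -4/√15785 ≈ -0.03184
θ ≈ 91.82°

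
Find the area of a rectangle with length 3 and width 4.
Area = length * width
Area = 3 * 4
Area = 12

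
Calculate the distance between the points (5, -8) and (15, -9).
Using the distance formula: d = sqrt((x₂-x₁)² + (y₂-y₁)²)
dx = 15 - 5 = 10
dy = (-9) - (-8) = -1
d = sqrt(10² + (-1)²) = sqrt(100 + 1) = sqrt(101) = 10.05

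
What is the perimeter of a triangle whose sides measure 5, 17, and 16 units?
Perimeter = sum of all sides
Perimeter = 5 + 17 + 16
Perimeter = 38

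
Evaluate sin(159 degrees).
sin(159 degrees) = 0.3584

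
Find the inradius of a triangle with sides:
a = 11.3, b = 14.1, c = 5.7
s = (a+b+c)/2 = (11.3+14.1+5.7)/2 = 15.55
Area = √(s(s-a)(s-b)(s-c)) = √(15.55·4.25·1.45·9.85) = 30.7229
r = Area/s = 30.7229/15.55 = 1.976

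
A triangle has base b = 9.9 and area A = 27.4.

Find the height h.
A = ½bh  →  h = 2A/b
h = 2·27.4/9.9 = 5.535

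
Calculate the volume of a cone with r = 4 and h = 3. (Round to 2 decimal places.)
Volume = (1/3) * pi * r² * h
Volume = (1/3) * pi * 4² * 3
Volume = (1/3) * pi * 16 * 3
Volume = (1/3) * pi * 48
Volume = 50.27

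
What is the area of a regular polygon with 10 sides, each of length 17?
For a regular 10-gon with side length s = 17:
Apothem a = s / (2*tan(pi/10)) = 17 / (2*tan(pi/10)) ≈ 26.1603
Perimeter P = 10 * 17 = 170
Area = (1/2) * P * a = (1/2) * 170 * 26.1603 = 2223.63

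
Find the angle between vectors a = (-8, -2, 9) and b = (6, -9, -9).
a·b = -111, |a|² = 149, |b|² = 198
cos θ = -111/√29502 ≈ -0.6462
θ ≈ 130.3°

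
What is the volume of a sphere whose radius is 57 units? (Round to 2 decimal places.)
Volume = (4/3) * pi * r³
Volume = (4/3) * pi * 57³
Volume = (4/3) * pi * 185193
Volume = 775734.62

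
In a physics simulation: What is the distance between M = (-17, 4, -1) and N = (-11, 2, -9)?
d = √[(6)² + (-2)² + (-8)²] = √104 = 10.2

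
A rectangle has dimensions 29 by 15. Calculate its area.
Area = length * width
Area = 29 * 15
Area = 435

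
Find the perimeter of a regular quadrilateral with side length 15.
Perimeter = number of sides * side length
Perimeter = 4 * 15
Perimeter = 60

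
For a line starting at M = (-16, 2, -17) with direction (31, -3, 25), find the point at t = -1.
P(-1) = (-16 + 31(-1), 2 + (-3)(-1), -17 + 25(-1)) = (-47, 5, -42)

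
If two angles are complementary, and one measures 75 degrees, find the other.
Complementary angles sum to 90 degrees.
Other angle = 90 - 75
Other angle = 15 degrees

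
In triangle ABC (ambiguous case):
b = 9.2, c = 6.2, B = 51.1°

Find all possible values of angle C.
sin(C)/c = sin(B)/b  →  sin(C) = c·sin(B)/b = 6.2·sin(51.1°)/9.2 = 0.524468
C₁ = arcsin(0.524468) = 31.63°,  C₂ = 180° - C₁ = 148.37°
Check C₂: A = 180° - 51.1° - 148.37° = -19.47° ≤ 0, rejected
C = 31.63° (one solution)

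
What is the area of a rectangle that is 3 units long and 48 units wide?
Area = length * width
Area = 3 * 48
Area = 144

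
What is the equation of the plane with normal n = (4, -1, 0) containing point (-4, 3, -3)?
d = n·P = (4)(-4) + (-1)(3) + (0)(-3) = -19
Plane: 4x - y = -19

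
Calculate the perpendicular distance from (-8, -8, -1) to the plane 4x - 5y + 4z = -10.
d = |4(-8) + (-5)(-8) + 4(-1) - (-10)| / √(4² + (-5)² + 4²) = 14/√57 = 1.854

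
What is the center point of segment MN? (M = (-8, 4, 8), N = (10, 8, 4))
Midpoint = ((-8+10)/2, (4+8)/2, (8+4)/2) = (1, 6, 6)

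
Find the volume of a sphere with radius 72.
Volume = (4/3) * pi * r³
Volume = (4/3) * pi * 72³
Volume = (4/3) * pi * 373248
Volume = 1563457.57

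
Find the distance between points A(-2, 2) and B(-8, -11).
Using the distance formula: d = sqrt((x₂-x₁)² + (y₂-y₁)²)
dx = (-8) - (-2) = -6
dy = (-11) - 2 = -13
d = sqrt((-6)² + (-13)²) = sqrt(36 + 169) = sqrt(205) = 14.32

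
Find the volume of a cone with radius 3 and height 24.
Volume = (1/3) * pi * r² * h
Volume = (1/3) * pi * 3² * 24
Volume = (1/3) * pi * 9 * 24
Volume = (1/3) * pi * 216
Volume = 226.19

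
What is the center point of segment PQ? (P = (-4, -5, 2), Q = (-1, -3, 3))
Midpoint = ((-4-1)/2, (-5-3)/2, (2+3)/2) = (-2.5, -4, 2.5)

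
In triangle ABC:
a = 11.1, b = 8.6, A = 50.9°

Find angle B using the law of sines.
sin(B)/b = sin(A)/a
sin(B) = b·sin(A)/a = 8.6·sin(50.9°)/11.1 = 0.601261
B = arcsin(0.601261) = 36.96°  (b ≤ a, so B ≤ A and the acute solution is unique)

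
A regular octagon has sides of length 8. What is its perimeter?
Perimeter = number of sides * side length
Perimeter = 8 * 8
Perimeter = 64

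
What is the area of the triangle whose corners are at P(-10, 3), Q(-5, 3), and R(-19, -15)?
Using the coordinate formula: Area = (1/2)|x₁(y₂-y₃) + x₂(y₃-y₁) + x₃(y₁-y₂)|
Area = (1/2)|(-10)(3-(-15)) + (-5)((-15)-3) + (-19)(3-3)|
Area = (1/2)|(-10)*18 + (-5)*(-18) + (-19)*0|
Area = (1/2)|(-180) + 90 + 0|
Area = (1/2)*90 = 45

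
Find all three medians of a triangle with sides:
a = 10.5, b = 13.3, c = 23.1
Using m_x = ½√(2y² + 2z² - x²):
m_a = ½√(2·13.3² + 2·23.1² - 10.5²) = ½√1310.75 = 18.1
m_b = ½√(2·10.5² + 2·23.1² - 13.3²) = ½√1110.83 = 16.66
m_c = ½√(2·10.5² + 2·13.3² - 23.1²) = ½√40.67 = 3.189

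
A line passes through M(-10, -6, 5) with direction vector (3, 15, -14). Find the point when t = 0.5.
P(0.5) = (-10 + 3(0.5), -6 + 15(0.5), 5 + (-14)(0.5)) = (-8.5, 1.5, -2)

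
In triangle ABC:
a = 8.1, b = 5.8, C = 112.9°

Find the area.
Using A = ½ab·sin(C):
A = ½·8.1·5.8·sin(112.9°) = ½·46.98·0.921185 = 21.64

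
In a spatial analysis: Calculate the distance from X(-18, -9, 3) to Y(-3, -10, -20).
d = √[(15)² + (-1)² + (-23)²] = √755 = 27.48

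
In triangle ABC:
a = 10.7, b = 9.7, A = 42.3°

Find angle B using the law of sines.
sin(B)/b = sin(A)/a
sin(B) = b·sin(A)/a = 9.7·sin(42.3°)/10.7 = 0.610114
B = arcsin(0.610114) = 37.6°  (b ≤ a, so B ≤ A and the acute solution is unique)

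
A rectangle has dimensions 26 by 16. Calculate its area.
Area = length * width
Area = 26 * 16
Area = 416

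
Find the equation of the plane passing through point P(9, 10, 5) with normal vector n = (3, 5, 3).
d = n·P = (3)(9) + (5)(10) + (3)(5) = 92
Plane: 3x + 5y + 3z = 92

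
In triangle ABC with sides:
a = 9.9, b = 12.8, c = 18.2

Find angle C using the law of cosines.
cos(C) = (a² + b² - c²)/(2ab)
cos(C) = (9.9² + 12.8² - 18.2²)/(2·9.9·12.8) = -69.39/253.44 = -0.273793
C = arccos(-0.273793) = 105.9°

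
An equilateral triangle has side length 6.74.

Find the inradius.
For an equilateral triangle, r = s/(2√3) where s is the side.
r = 6.74/(2√3) = 6.74/3.464102 = 1.946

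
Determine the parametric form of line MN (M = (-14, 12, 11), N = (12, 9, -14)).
Direction vector d = N - M = (26, -3, -25)
x = -14 + 26t, y = 12 - 3t, z = 11 - 25t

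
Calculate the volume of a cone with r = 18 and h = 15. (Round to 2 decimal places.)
Volume = (1/3) * pi * r² * h
Volume = (1/3) * pi * 18² * 15
Volume = (1/3) * pi * 324 * 15
Volume = (1/3) * pi * 4860
Volume = 5089.38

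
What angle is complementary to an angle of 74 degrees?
Complementary angles sum to 90 degrees.
Other angle = 90 - 74
Other angle = 16 degrees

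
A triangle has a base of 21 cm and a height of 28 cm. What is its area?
Area = (1/2) * base * height
Area = (1/2) * 21 * 28
Area = 294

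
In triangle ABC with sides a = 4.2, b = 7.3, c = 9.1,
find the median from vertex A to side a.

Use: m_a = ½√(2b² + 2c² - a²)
m_a = ½√(2·7.3² + 2·9.1² - 4.2²)
m_a = ½√(106.58 + 165.62 - 17.64) = ½√254.56 = 7.977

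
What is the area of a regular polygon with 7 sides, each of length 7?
For a regular 7-gon with side length s = 7:
Apothem a = s / (2*tan(pi/7)) = 7 / (2*tan(pi/7)) ≈ 7.2678
Perimeter P = 7 * 7 = 49
Area = (1/2) * P * a = (1/2) * 49 * 7.2678 = 178.06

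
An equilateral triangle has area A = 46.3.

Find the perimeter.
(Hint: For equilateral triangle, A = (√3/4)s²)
A = (√3/4)s²  →  s² = 4A/√3 = 4·46.3/√3 = 106.925
s = 10.3405
Perimeter = 3s = 31.02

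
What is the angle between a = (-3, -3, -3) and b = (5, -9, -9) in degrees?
a·b = 39, |a|² = 27, |b|² = 187
cos θ = 39/√5049 ≈ 0.5489
θ ≈ 56.71°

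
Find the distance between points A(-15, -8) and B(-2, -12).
Using the distance formula: d = sqrt((x₂-x₁)² + (y₂-y₁)²)
dx = (-2) - (-15) = 13
dy = (-12) - (-8) = -4
d = sqrt(13² + (-4)²) = sqrt(169 + 16) = sqrt(185) = 13.60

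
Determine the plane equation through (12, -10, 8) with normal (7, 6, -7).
d = n·P = (7)(12) + (6)(-10) + (-7)(8) = -32
Plane: 7x + 6y - 7z = -32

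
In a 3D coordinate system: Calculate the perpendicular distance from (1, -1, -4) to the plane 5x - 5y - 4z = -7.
d = |5(1) + (-5)(-1) + (-4)(-4) - (-7)| / √(5² + (-5)² + (-4)²) = 33/√66 = 4.062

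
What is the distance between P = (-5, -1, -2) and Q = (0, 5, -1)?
d = √[(5)² + (6)² + (1)²] = √62 = 7.874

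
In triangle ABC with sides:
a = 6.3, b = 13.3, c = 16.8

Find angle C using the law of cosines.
cos(C) = (a² + b² - c²)/(2ab)
cos(C) = (6.3² + 13.3² - 16.8²)/(2·6.3·13.3) = -65.66/167.58 = -0.391813
C = arccos(-0.391813) = 113.1°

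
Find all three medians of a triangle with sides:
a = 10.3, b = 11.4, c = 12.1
Using m_x = ½√(2y² + 2z² - x²):
m_a = ½√(2·11.4² + 2·12.1² - 10.3²) = ½√446.65 = 10.57
m_b = ½√(2·10.3² + 2·12.1² - 11.4²) = ½√375.04 = 9.683
m_c = ½√(2·10.3² + 2·11.4² - 12.1²) = ½√325.69 = 9.023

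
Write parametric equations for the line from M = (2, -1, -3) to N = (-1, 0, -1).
Direction vector d = N - M = (-3, 1, 2)
x = 2 - 3t, y = -1 + t, z = -3 + 2t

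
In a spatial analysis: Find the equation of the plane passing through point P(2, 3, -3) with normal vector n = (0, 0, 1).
d = n·P = (0)(2) + (0)(3) + (1)(-3) = -3
Plane: z = -3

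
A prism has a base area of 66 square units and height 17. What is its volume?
Volume = base area * height
Volume = 66 * 17
Volume = 1122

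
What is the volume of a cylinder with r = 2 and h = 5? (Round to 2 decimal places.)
Volume = pi * r² * h
Volume = pi * 2² * 5
Volume = pi * 4 * 5
Volume = pi * 20
Volume = 62.83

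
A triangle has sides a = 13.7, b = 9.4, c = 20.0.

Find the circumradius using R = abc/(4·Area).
s = (a+b+c)/2 = 21.55
Area = √(s(s-a)(s-b)(s-c)) = √(21.55·7.85·12.15·1.55) = 56.4433
R = abc/(4·Area) = (13.7·9.4·20.0)/(4·56.4433) = 2575.6/225.7732 = 11.41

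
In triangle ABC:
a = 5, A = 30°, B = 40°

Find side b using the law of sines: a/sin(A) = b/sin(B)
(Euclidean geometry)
b = a·sin(B)/sin(A) = 5·sin(40°)/sin(30°)
b = 5·0.642788/0.500000 = 6.428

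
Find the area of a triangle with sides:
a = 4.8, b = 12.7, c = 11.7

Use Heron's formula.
s = (a+b+c)/2 = (4.8+12.7+11.7)/2 = 14.6
A = √(s(s-a)(s-b)(s-c)) = √(14.6·9.8·1.9·2.9)
A = √788.371 = 28.08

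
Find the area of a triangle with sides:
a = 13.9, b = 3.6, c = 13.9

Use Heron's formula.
s = (a+b+c)/2 = (13.9+3.6+13.9)/2 = 15.7
A = √(s(s-a)(s-b)(s-c)) = √(15.7·1.8·12.1·1.8)
A = √615.503 = 24.81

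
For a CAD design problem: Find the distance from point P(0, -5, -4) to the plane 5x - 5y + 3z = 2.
d = |5(0) + (-5)(-5) + 3(-4) - (2)| / √(5² + (-5)² + 3²) = 11/√59 = 1.432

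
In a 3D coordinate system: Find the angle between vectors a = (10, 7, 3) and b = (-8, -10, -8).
a·b = -174, |a|² = 158, |b|² = 228
cos θ = -174/√36024 ≈ -0.9168
θ ≈ 156.5°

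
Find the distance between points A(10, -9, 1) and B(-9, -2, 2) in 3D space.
d = √[(-19)² + (7)² + (1)²] = √411 = 20.27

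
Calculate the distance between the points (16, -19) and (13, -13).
Using the distance formula: d = sqrt((x₂-x₁)² + (y₂-y₁)²)
dx = 13 - 16 = -3
dy = (-13) - (-19) = 6
d = sqrt((-3)² + 6²) = sqrt(9 + 36) = sqrt(45) = 6.71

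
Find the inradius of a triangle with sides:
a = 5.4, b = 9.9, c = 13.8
s = (a+b+c)/2 = (5.4+9.9+13.8)/2 = 14.55
Area = √(s(s-a)(s-b)(s-c)) = √(14.55·9.15·4.65·0.75) = 21.5476
r = Area/s = 21.5476/14.55 = 1.481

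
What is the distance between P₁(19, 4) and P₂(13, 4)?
Using the distance formula: d = sqrt((x₂-x₁)² + (y₂-y₁)²)
dx = 13 - 19 = -6
dy = 4 - 4 = 0
d = sqrt((-6)² + 0²) = sqrt(36 + 0) = sqrt(36) = 6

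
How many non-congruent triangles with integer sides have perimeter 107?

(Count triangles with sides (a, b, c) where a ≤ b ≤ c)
With a ≤ b ≤ c and a + b + c = 107, the triangle inequality a + b > c gives c < 107/2, so c ≤ 53.
Iterate a from 1 to ⌊p/3⌋ = 35; for each a, b ranges from a to ⌊(p−a)/2⌋ with c = p − a − b, keeping only c ≥ b.
Triples: (1, 53, 53), (2, 52, 53), (3, 51, 53), …
Count = 252 triangles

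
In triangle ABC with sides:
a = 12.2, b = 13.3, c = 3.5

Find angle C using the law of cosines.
cos(C) = (a² + b² - c²)/(2ab)
cos(C) = (12.2² + 13.3² - 3.5²)/(2·12.2·13.3) = 313.48/324.52 = 0.965981
C = arccos(0.965981) = 14.99°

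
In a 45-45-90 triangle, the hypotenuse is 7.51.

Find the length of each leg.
In a 45-45-90 triangle, hypotenuse = leg·√2  →  leg = hypotenuse/√2
leg = 7.51/√2 = 5.31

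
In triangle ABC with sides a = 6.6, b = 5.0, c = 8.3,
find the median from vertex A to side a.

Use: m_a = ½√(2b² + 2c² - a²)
m_a = ½√(2·5.0² + 2·8.3² - 6.6²)
m_a = ½√(50 + 137.78 - 43.56) = ½√144.22 = 6.005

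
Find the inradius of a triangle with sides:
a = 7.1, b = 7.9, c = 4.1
s = (a+b+c)/2 = (7.1+7.9+4.1)/2 = 9.55
Area = √(s(s-a)(s-b)(s-c)) = √(9.55·2.45·1.65·5.45) = 14.5052
r = Area/s = 14.5052/9.55 = 1.519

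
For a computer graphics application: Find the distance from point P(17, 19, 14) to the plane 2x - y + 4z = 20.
d = |2(17) + (-1)(19) + 4(14) - (20)| / √(2² + (-1)² + 4²) = 51/√21 = 11.13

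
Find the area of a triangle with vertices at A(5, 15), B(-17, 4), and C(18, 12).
Using the coordinate formula: Area = (1/2)|x₁(y₂-y₃) + x₂(y₃-y₁) + x₃(y₁-y₂)|
Area = (1/2)|5(4-12) + (-17)(12-15) + 18(15-4)|
Area = (1/2)|5*(-8) + (-17)*(-3) + 18*11|
Area = (1/2)|(-40) + 51 + 198|
Area = (1/2)*209 = 104.50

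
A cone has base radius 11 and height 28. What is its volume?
Volume = (1/3) * pi * r² * h
Volume = (1/3) * pi * 11² * 28
Volume = (1/3) * pi * 121 * 28
Volume = (1/3) * pi * 3388
Volume = 3547.91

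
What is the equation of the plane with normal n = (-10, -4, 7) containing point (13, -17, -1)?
d = n·P = (-10)(13) + (-4)(-17) + (7)(-1) = -69
Plane: -10x - 4y + 7z = -69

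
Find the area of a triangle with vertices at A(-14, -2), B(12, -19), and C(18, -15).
Using the coordinate formula: Area = (1/2)|x₁(y₂-y₃) + x₂(y₃-y₁) + x₃(y₁-y₂)|
Area = (1/2)|(-14)((-19)-(-15)) + 12((-15)-(-2)) + 18((-2)-(-19))|
Area = (1/2)|(-14)*(-4) + 12*(-13) + 18*17|
Area = (1/2)|56 + (-156) + 306|
Area = (1/2)*206 = 103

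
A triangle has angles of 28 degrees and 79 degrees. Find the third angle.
Sum of angles in a triangle = 180 degrees
Third angle = 180 - 28 - 79
Third angle = 73 degrees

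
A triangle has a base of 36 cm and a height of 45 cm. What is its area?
Area = (1/2) * base * height
Area = (1/2) * 36 * 45
Area = 810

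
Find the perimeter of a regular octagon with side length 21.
Perimeter = number of sides * side length
Perimeter = 8 * 21
Perimeter = 168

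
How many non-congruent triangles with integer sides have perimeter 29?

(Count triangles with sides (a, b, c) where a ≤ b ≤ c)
With a ≤ b ≤ c and a + b + c = 29, the triangle inequality a + b > c gives c < 29/2, so c ≤ 14.
Iterate a from 1 to ⌊p/3⌋ = 9; for each a, b ranges from a to ⌊(p−a)/2⌋ with c = p − a − b, keeping only c ≥ b.
Triples: (1, 14, 14), (2, 13, 14), (3, 12, 14), …
Count = 21 triangles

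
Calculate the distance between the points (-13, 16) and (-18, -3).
Using the distance formula: d = sqrt((x₂-x₁)² + (y₂-y₁)²)
dx = (-18) - (-13) = -5
dy = (-3) - 16 = -19
d = sqrt((-5)² + (-19)²) = sqrt(25 + 361) = sqrt(386) = 19.65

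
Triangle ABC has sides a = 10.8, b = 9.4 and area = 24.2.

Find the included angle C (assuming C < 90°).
Area = ½ab·sin(C)  →  sin(C) = 2·Area/(ab)
sin(C) = 2·24.2/(10.8·9.4) = 0.476753
C = arcsin(0.476753) = 28.47°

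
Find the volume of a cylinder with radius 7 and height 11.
Volume = pi * r² * h
Volume = pi * 7² * 11
Volume = pi * 49 * 11
Volume = pi * 539
Volume = 1693.32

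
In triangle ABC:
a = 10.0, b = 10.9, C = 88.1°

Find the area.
Using A = ½ab·sin(C):
A = ½·10.0·10.9·sin(88.1°) = ½·109·0.999450 = 54.47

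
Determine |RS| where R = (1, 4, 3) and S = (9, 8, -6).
d = √[(8)² + (4)² + (-9)²] = √161 = 12.69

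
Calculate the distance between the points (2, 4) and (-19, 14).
Using the distance formula: d = sqrt((x₂-x₁)² + (y₂-y₁)²)
dx = (-19) - 2 = -21
dy = 14 - 4 = 10
d = sqrt((-21)² + 10²) = sqrt(441 + 100) = sqrt(541) = 23.26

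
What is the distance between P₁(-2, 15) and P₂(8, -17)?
Using the distance formula: d = sqrt((x₂-x₁)² + (y₂-y₁)²)
dx = 8 - (-2) = 10
dy = (-17) - 15 = -32
d = sqrt(10² + (-32)²) = sqrt(100 + 1024) = sqrt(1124) = 33.53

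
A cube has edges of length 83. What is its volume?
Volume = s³
Volume = 83³
Volume = 571787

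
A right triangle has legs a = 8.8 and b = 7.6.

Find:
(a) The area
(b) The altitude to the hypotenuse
(a) Area = ½ab = ½·8.8·7.6 = 33.44
(b) Hypotenuse c = √(8.8² + 7.6²) = √135.2 = 11.6276
    Area = ½·c·h_c  →  h_c = 2·Area/c = 2·33.44/11.6276 = 5.752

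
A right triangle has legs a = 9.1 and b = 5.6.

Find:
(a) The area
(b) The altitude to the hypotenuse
(a) Area = ½ab = ½·9.1·5.6 = 25.48
(b) Hypotenuse c = √(9.1² + 5.6²) = √114.17 = 10.685
    Area = ½·c·h_c  →  h_c = 2·Area/c = 2·25.48/10.685 = 4.769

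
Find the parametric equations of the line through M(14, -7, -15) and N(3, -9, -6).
Direction vector d = N - M = (-11, -2, 9)
x = 14 - 11t, y = -7 - 2t, z = -15 + 9t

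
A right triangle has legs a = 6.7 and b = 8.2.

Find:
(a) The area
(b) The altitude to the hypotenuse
(a) Area = ½ab = ½·6.7·8.2 = 27.47
(b) Hypotenuse c = √(6.7² + 8.2²) = √112.13 = 10.5891
    Area = ½·c·h_c  →  h_c = 2·Area/c = 2·27.47/10.5891 = 5.188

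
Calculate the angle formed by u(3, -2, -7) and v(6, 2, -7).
u·v = 63, |u|² = 62, |v|² = 89
cos θ = 63/√5518 ≈ 0.8481
θ ≈ 31.99°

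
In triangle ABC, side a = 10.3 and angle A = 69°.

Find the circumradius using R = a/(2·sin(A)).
R = a/(2·sin(A)) = 10.3/(2·sin(69°))
R = 10.3/(2·0.933580) = 10.3/1.867161 = 5.516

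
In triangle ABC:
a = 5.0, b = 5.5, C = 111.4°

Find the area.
Using A = ½ab·sin(C):
A = ½·5.0·5.5·sin(111.4°) = ½·27.5·0.931056 = 12.8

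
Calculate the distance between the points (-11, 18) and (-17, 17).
Using the distance formula: d = sqrt((x₂-x₁)² + (y₂-y₁)²)
dx = (-17) - (-11) = -6
dy = 17 - 18 = -1
d = sqrt((-6)² + (-1)²) = sqrt(36 + 1) = sqrt(37) = 6.08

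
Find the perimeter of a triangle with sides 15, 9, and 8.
Perimeter = sum of all sides
Perimeter = 15 + 9 + 8
Perimeter = 32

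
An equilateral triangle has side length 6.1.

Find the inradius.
For an equilateral triangle, r = s/(2√3) where s is the side.
r = 6.1/(2√3) = 6.1/3.464102 = 1.761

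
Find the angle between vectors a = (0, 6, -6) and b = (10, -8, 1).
a·b = -54, |a|² = 72, |b|² = 165
cos θ = -54/√11880 ≈ -0.4954
θ ≈ 119.7°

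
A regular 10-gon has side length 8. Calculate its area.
For a regular 10-gon with side length s = 8:
Apothem a = s / (2*tan(pi/10)) = 8 / (2*tan(pi/10)) ≈ 12.3107
Perimeter P = 10 * 8 = 80
Area = (1/2) * P * a = (1/2) * 80 * 12.3107 = 492.43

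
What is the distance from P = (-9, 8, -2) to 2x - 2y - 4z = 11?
d = |2(-9) + (-2)(8) + (-4)(-2) - (11)| / √(2² + (-2)² + (-4)²) = 37/√24 = 7.553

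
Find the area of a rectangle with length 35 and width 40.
Area = length * width
Area = 35 * 40
Area = 1400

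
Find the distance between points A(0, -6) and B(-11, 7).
Using the distance formula: d = sqrt((x₂-x₁)² + (y₂-y₁)²)
dx = (-11) - 0 = -11
dy = 7 - (-6) = 13
d = sqrt((-11)² + 13²) = sqrt(121 + 169) = sqrt(290) = 17.03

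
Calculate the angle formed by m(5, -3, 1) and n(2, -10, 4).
m·n = 44, |m|² = 35, |n|² = 120
cos θ = 44/√4200 ≈ 0.6789
θ ≈ 47.24°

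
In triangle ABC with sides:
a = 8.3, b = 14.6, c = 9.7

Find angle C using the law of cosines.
cos(C) = (a² + b² - c²)/(2ab)
cos(C) = (8.3² + 14.6² - 9.7²)/(2·8.3·14.6) = 187.96/242.36 = 0.775541
C = arccos(0.775541) = 39.15°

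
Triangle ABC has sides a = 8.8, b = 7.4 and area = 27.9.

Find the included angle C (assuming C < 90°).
Area = ½ab·sin(C)  →  sin(C) = 2·Area/(ab)
sin(C) = 2·27.9/(8.8·7.4) = 0.856880
C = arcsin(0.856880) = 58.97°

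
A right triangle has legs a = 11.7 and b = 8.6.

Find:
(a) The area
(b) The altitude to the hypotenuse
(a) Area = ½ab = ½·11.7·8.6 = 50.31
(b) Hypotenuse c = √(11.7² + 8.6²) = √210.85 = 14.5207
    Area = ½·c·h_c  →  h_c = 2·Area/c = 2·50.31/14.5207 = 6.929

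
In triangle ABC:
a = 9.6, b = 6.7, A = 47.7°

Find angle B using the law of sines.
sin(B)/b = sin(A)/a
sin(B) = b·sin(A)/a = 6.7·sin(47.7°)/9.6 = 0.516201
B = arcsin(0.516201) = 31.08°  (b ≤ a, so B ≤ A and the acute solution is unique)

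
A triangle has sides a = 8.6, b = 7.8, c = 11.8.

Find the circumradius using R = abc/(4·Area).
s = (a+b+c)/2 = 14.1
Area = √(s(s-a)(s-b)(s-c)) = √(14.1·5.5·6.3·2.3) = 33.5216
R = abc/(4·Area) = (8.6·7.8·11.8)/(4·33.5216) = 791.544/134.0864 = 5.903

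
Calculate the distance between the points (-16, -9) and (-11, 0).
Using the distance formula: d = sqrt((x₂-x₁)² + (y₂-y₁)²)
dx = (-11) - (-16) = 5
dy = 0 - (-9) = 9
d = sqrt(5² + 9²) = sqrt(25 + 81) = sqrt(106) = 10.30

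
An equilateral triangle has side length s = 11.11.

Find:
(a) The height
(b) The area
(a) Height h = s·√3/2 = 11.11·√3/2 = 9.622
(b) Area = (√3/4)·s² = (√3/4)·11.11² = (√3/4)·123.432 = 53.45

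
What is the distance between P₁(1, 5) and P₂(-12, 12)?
Using the distance formula: d = sqrt((x₂-x₁)² + (y₂-y₁)²)
dx = (-12) - 1 = -13
dy = 12 - 5 = 7
d = sqrt((-13)² + 7²) = sqrt(169 + 49) = sqrt(218) = 14.76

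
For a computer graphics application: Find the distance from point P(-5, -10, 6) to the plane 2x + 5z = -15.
d = |2(-5) + 0(-10) + 5(6) - (-15)| / √(2² + 0² + 5²) = 35/√29 = 6.499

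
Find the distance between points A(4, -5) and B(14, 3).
Using the distance formula: d = sqrt((x₂-x₁)² + (y₂-y₁)²)
dx = 14 - 4 = 10
dy = 3 - (-5) = 8
d = sqrt(10² + 8²) = sqrt(100 + 64) = sqrt(164) = 12.81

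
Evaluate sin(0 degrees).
sin(0 degrees) = 0
Decimal approximation: 0.0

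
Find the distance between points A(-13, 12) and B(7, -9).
Using the distance formula: d = sqrt((x₂-x₁)² + (y₂-y₁)²)
dx = 7 - (-13) = 20
dy = (-9) - 12 = -21
d = sqrt(20² + (-21)²) = sqrt(400 + 441) = sqrt(841) = 29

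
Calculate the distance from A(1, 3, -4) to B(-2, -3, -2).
d = √[(-3)² + (-6)² + (2)²] = √49 = 7.0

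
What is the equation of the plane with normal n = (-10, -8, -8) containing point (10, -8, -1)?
d = n·P = (-10)(10) + (-8)(-8) + (-8)(-1) = -28
Plane: -10x - 8y - 8z = -28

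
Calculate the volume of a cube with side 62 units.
Volume = s³
Volume = 62³
Volume = 238328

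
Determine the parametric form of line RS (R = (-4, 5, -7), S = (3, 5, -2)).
Direction vector d = S - R = (7, 0, 5)
x = -4 + 7t, y = 5, z = -7 + 5t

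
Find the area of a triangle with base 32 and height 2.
Area = (1/2) * base * height
Area = (1/2) * 32 * 2
Area = 32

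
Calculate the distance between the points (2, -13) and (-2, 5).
Using the distance formula: d = sqrt((x₂-x₁)² + (y₂-y₁)²)
dx = (-2) - 2 = -4
dy = 5 - (-13) = 18
d = sqrt((-4)² + 18²) = sqrt(16 + 324) = sqrt(340) = 18.44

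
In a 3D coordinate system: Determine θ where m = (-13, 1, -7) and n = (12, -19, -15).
m·n = -70, |m|² = 219, |n|² = 730
cos θ = -70/√159870 ≈ -0.1751
θ ≈ 100.1°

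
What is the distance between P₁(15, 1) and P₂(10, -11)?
Using the distance formula: d = sqrt((x₂-x₁)² + (y₂-y₁)²)
dx = 10 - 15 = -5
dy = (-11) - 1 = -12
d = sqrt((-5)² + (-12)²) = sqrt(25 + 144) = sqrt(169) = 13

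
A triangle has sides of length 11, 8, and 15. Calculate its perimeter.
Perimeter = sum of all sides
Perimeter = 11 + 8 + 15
Perimeter = 34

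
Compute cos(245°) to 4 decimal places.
cos(245 degrees) = -0.4226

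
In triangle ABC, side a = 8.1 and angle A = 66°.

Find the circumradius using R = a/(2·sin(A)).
R = a/(2·sin(A)) = 8.1/(2·sin(66°))
R = 8.1/(2·0.913545) = 8.1/1.827091 = 4.433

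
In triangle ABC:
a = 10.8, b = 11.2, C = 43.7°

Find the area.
Using A = ½ab·sin(C):
A = ½·10.8·11.2·sin(43.7°) = ½·120.96·0.690882 = 41.78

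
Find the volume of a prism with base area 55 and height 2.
Volume = base area * height
Volume = 55 * 2
Volume = 110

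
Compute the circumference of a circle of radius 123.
Circumference = 2 * pi * r
Circumference = 2 * pi * 123
Circumference = 772.83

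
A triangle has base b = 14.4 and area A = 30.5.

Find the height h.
A = ½bh  →  h = 2A/b
h = 2·30.5/14.4 = 4.236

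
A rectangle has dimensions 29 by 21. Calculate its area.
Area = length * width
Area = 29 * 21
Area = 609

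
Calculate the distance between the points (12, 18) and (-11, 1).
Using the distance formula: d = sqrt((x₂-x₁)² + (y₂-y₁)²)
dx = (-11) - 12 = -23
dy = 1 - 18 = -17
d = sqrt((-23)² + (-17)²) = sqrt(529 + 289) = sqrt(818) = 28.60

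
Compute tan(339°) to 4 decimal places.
tan(339 degrees) = -0.3839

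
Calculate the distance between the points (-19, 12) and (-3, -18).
Using the distance formula: d = sqrt((x₂-x₁)² + (y₂-y₁)²)
dx = (-3) - (-19) = 16
dy = (-18) - 12 = -30
d = sqrt(16² + (-30)²) = sqrt(256 + 900) = sqrt(1156) = 34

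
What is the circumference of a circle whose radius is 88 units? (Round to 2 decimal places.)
Circumference = 2 * pi * r
Circumference = 2 * pi * 88
Circumference = 552.92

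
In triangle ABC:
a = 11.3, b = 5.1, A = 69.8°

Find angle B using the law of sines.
sin(B)/b = sin(A)/a
sin(B) = b·sin(A)/a = 5.1·sin(69.8°)/11.3 = 0.423568
B = arcsin(0.423568) = 25.06°  (b ≤ a, so B ≤ A and the acute solution is unique)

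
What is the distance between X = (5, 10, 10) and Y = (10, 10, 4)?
d = √[(5)² + (0)² + (-6)²] = √61 = 7.81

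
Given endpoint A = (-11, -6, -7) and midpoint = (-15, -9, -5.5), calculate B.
B = (2×(-15) - (-11), 2×(-9) - (-6), 2×(-5.5) - (-7)) = (-19, -12, -4)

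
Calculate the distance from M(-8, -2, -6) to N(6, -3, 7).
d = √[(14)² + (-1)² + (13)²] = √366 = 19.13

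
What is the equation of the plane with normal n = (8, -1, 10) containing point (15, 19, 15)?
d = n·P = (8)(15) + (-1)(19) + (10)(15) = 251
Plane: 8x - y + 10z = 251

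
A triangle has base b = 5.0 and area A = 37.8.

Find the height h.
A = ½bh  →  h = 2A/b
h = 2·37.8/5.0 = 15.12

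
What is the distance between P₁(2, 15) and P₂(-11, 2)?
Using the distance formula: d = sqrt((x₂-x₁)² + (y₂-y₁)²)
dx = (-11) - 2 = -13
dy = 2 - 15 = -13
d = sqrt((-13)² + (-13)²) = sqrt(169 + 169) = sqrt(338) = 18.38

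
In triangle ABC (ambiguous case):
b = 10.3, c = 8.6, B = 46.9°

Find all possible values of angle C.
sin(C)/c = sin(B)/b  →  sin(C) = c·sin(B)/b = 8.6·sin(46.9°)/10.3 = 0.609650
C₁ = arcsin(0.609650) = 37.56°,  C₂ = 180° - C₁ = 142.44°
Check C₂: A = 180° - 46.9° - 142.44° = -9.34° ≤ 0, rejected
C = 37.56° (one solution)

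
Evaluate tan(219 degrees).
tan(219 degrees) = 0.8098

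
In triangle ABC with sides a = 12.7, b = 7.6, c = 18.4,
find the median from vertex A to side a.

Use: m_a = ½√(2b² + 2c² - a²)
m_a = ½√(2·7.6² + 2·18.4² - 12.7²)
m_a = ½√(115.52 + 677.12 - 161.29) = ½√631.35 = 12.56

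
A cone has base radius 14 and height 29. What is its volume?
Volume = (1/3) * pi * r² * h
Volume = (1/3) * pi * 14² * 29
Volume = (1/3) * pi * 196 * 29
Volume = (1/3) * pi * 5684
Volume = 5952.27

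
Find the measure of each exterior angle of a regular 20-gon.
Exterior angle of a regular n-gon = 360/n
Exterior angle = 360/20
Exterior angle = 18 degrees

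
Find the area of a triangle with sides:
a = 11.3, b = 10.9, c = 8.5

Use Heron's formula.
s = (a+b+c)/2 = (11.3+10.9+8.5)/2 = 15.35
A = √(s(s-a)(s-b)(s-c)) = √(15.35·4.05·4.45·6.85)
A = √1895.02 = 43.53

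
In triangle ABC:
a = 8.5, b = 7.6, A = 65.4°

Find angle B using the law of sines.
sin(B)/b = sin(A)/a
sin(B) = b·sin(A)/a = 7.6·sin(65.4°)/8.5 = 0.812964
B = arcsin(0.812964) = 54.39°  (b ≤ a, so B ≤ A and the acute solution is unique)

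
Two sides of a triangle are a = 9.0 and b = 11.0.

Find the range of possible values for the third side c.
By the triangle inequality: |a - b| < c < a + b
|9.0 - 11.0| < c < 9.0 + 11.0
2 < c < 20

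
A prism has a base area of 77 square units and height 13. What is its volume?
Volume = base area * height
Volume = 77 * 13
Volume = 1001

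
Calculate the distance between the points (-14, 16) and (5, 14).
Using the distance formula: d = sqrt((x₂-x₁)² + (y₂-y₁)²)
dx = 5 - (-14) = 19
dy = 14 - 16 = -2
d = sqrt(19² + (-2)²) = sqrt(361 + 4) = sqrt(365) = 19.10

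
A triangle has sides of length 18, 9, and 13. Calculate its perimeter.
Perimeter = sum of all sides
Perimeter = 18 + 9 + 13
Perimeter = 40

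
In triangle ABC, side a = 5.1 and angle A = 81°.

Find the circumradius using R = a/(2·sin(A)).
R = a/(2·sin(A)) = 5.1/(2·sin(81°))
R = 5.1/(2·0.987688) = 5.1/1.975377 = 2.582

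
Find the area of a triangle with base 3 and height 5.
Area = (1/2) * base * height
Area = (1/2) * 3 * 5
Area = 7.50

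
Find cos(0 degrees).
cos(0 degrees) = 1
Decimal approximation: 1.0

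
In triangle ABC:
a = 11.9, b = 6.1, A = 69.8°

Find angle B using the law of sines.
sin(B)/b = sin(A)/a
sin(B) = b·sin(A)/a = 6.1·sin(69.8°)/11.9 = 0.481076
B = arcsin(0.481076) = 28.76°  (b ≤ a, so B ≤ A and the acute solution is unique)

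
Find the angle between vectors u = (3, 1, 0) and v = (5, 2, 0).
u·v = 17, |u|² = 10, |v|² = 29
cos θ = 17/√290 ≈ 0.9983
θ ≈ 3.366°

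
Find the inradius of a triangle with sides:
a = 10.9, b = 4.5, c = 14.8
s = (a+b+c)/2 = (10.9+4.5+14.8)/2 = 15.1
Area = √(s(s-a)(s-b)(s-c)) = √(15.1·4.2·10.6·0.3) = 14.2013
r = Area/s = 14.2013/15.1 = 0.9405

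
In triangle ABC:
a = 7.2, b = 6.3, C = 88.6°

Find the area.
Using A = ½ab·sin(C):
A = ½·7.2·6.3·sin(88.6°) = ½·45.36·0.999701 = 22.67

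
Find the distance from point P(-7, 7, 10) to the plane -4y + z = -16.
d = |0(-7) + (-4)(7) + 1(10) - (-16)| / √(0² + (-4)² + 1²) = 2/√17 = 0.4851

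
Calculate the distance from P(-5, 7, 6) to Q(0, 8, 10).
d = √[(5)² + (1)² + (4)²] = √42 = 6.481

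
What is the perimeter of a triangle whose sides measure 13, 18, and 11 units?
Perimeter = sum of all sides
Perimeter = 13 + 18 + 11
Perimeter = 42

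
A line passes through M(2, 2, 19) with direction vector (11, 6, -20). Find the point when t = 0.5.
P(0.5) = (2 + 11(0.5), 2 + 6(0.5), 19 + (-20)(0.5)) = (7.5, 5, 9)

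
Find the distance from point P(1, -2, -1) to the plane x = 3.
d = |1(1) + 0(-2) + 0(-1) - (3)| / √(1² + 0² + 0²) = 2/√1 = 2.0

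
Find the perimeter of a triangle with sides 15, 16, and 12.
Perimeter = sum of all sides
Perimeter = 15 + 16 + 12
Perimeter = 43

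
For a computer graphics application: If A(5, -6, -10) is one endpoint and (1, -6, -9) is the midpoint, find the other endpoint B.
B = (2×1 - 5, 2×(-6) - (-6), 2×(-9) - (-10)) = (-3, -6, -8)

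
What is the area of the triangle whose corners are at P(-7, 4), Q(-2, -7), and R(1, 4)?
Using the coordinate formula: Area = (1/2)|x₁(y₂-y₃) + x₂(y₃-y₁) + x₃(y₁-y₂)|
Area = (1/2)|(-7)((-7)-4) + (-2)(4-4) + 1(4-(-7))|
Area = (1/2)|(-7)*(-11) + (-2)*0 + 1*11|
Area = (1/2)|77 + 0 + 11|
Area = (1/2)*88 = 44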